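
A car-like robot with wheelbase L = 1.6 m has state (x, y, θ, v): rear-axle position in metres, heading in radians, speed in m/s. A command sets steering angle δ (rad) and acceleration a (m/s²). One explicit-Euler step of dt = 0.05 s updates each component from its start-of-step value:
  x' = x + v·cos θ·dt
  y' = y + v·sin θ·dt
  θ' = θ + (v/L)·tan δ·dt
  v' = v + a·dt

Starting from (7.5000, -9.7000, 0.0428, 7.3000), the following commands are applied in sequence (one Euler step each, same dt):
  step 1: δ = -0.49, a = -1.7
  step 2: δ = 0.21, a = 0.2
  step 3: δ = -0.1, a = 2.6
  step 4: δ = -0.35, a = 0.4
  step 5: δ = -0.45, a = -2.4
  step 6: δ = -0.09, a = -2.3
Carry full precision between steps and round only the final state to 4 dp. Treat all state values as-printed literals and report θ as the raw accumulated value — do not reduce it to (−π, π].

(9.6695, -9.8834, -0.2692, 7.1400)

after step 1 (δ=-0.49, a=-1.7): (7.864666, -9.684383, -0.078879, 7.215000)
after step 2 (δ=0.21, a=0.2): (8.224294, -9.712809, -0.030822, 7.225000)
after step 3 (δ=-0.1, a=2.6): (8.585372, -9.723942, -0.053476, 7.355000)
after step 4 (δ=-0.35, a=0.4): (8.952597, -9.743598, -0.137375, 7.375000)
after step 5 (δ=-0.45, a=-2.4): (9.317873, -9.794096, -0.248705, 7.255000)
after step 6 (δ=-0.09, a=-2.3): (9.669462, -9.883386, -0.269164, 7.140000)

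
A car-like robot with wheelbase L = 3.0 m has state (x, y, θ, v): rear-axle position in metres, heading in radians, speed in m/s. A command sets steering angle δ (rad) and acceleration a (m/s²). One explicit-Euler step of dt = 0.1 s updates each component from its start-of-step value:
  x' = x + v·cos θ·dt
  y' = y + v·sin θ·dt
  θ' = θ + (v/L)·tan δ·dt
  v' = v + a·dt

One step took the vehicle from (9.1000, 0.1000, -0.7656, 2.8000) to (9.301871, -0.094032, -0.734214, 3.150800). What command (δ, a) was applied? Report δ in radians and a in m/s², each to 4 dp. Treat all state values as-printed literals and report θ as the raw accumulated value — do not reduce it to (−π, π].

a = (v'−v)/dt = (0.350800)/0.1 = 3.5080
Δθ = θ'−θ = 0.031386;  (v·dt/L) = 2.8000·0.1/3.0 = 0.093333
tan δ = Δθ·L/(v·dt) = 0.336279  →  δ = 0.3244

δ = 0.3244, a = 3.5080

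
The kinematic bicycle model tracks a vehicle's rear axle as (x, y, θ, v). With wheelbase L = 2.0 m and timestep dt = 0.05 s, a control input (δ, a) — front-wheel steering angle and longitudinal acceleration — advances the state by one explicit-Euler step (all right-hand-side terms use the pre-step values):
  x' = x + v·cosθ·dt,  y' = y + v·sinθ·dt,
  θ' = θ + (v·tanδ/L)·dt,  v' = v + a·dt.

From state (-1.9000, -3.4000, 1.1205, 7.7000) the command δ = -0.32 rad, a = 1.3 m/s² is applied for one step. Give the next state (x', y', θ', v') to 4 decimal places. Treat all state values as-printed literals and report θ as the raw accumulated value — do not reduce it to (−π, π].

(-1.7324, -3.0534, 1.0567, 7.7650)

x' = -1.9000 + 7.7000·cos(1.1205)·0.05 = -1.7324
y' = -3.4000 + 7.7000·sin(1.1205)·0.05 = -3.0534
θ' = 1.1205 + (7.7000/2.0)·tan(-0.32)·0.05 = 1.0567
v' = 7.7000 + 1.3000·0.05 = 7.7650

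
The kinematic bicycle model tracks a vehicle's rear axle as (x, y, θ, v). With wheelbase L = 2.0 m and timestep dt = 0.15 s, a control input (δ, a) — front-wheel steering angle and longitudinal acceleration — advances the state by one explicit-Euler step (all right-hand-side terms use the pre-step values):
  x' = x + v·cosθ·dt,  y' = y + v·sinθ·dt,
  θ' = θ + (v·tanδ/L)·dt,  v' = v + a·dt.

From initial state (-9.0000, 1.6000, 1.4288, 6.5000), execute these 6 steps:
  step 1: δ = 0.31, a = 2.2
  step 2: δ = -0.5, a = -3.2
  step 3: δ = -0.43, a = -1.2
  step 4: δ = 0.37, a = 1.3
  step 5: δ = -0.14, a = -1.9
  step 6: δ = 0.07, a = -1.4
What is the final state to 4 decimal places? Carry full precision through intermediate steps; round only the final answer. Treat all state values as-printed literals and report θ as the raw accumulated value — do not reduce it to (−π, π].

after step 1 (δ=0.31, a=2.2): (-8.862018, 2.565187, 1.584960, 6.830000)
after step 2 (δ=-0.5, a=-3.2): (-8.876528, 3.589584, 1.305116, 6.350000)
after step 3 (δ=-0.43, a=-1.2): (-8.626434, 4.508665, 1.086698, 6.170000)
after step 4 (δ=0.37, a=1.3): (-8.195697, 5.327820, 1.266182, 6.365000)
after step 5 (δ=-0.14, a=-1.9): (-7.909343, 6.238616, 1.198909, 6.080000)
after step 6 (δ=0.07, a=-1.4): (-7.577946, 7.088275, 1.230881, 5.870000)

(-7.5779, 7.0883, 1.2309, 5.8700)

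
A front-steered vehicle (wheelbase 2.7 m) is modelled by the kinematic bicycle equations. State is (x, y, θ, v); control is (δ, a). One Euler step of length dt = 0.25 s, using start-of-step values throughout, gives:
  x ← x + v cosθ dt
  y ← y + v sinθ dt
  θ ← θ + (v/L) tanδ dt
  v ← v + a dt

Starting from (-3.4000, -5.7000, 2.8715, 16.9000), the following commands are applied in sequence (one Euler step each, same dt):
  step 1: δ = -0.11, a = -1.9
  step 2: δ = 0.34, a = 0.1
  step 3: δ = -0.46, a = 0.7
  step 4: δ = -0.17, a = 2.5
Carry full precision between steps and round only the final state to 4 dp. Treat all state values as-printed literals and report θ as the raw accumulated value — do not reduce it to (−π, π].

(-18.5602, -0.6562, 2.2178, 17.2500)

after step 1 (δ=-0.11, a=-1.9): (-7.471828, -4.572682, 2.698673, 16.425000)
after step 2 (δ=0.34, a=0.1): (-11.181841, -2.812828, 3.236648, 16.450000)
after step 3 (δ=-0.46, a=0.7): (-15.275776, -3.203153, 2.482006, 16.625000)
after step 4 (δ=-0.17, a=2.5): (-18.560234, -0.656242, 2.217765, 17.250000)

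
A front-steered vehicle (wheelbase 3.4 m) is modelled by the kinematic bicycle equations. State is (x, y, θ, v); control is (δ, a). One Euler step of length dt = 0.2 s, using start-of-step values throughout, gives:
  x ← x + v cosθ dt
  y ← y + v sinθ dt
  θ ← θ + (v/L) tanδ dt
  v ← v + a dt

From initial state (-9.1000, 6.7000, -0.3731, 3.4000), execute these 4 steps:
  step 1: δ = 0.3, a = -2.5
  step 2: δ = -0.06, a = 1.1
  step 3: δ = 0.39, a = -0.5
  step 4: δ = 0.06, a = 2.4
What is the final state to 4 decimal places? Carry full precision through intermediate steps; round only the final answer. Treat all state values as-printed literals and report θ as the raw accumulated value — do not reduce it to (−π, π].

(-6.7368, 5.9302, -0.2354, 3.5000)

after step 1 (δ=0.3, a=-2.5): (-8.466783, 6.452137, -0.311233, 2.900000)
after step 2 (δ=-0.06, a=1.1): (-7.914648, 6.274523, -0.321480, 3.120000)
after step 3 (δ=0.39, a=-0.5): (-7.322616, 6.077356, -0.246040, 3.020000)
after step 4 (δ=0.06, a=2.4): (-6.736806, 5.930243, -0.235368, 3.500000)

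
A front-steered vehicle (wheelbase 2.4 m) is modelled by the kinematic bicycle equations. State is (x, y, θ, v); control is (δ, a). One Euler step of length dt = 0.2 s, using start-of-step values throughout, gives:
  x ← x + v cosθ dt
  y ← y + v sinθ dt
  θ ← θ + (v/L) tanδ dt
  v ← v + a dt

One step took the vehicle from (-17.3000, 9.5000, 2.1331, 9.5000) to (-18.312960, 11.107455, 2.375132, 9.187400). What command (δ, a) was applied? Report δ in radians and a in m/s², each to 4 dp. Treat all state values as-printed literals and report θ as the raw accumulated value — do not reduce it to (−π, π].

δ = 0.2967, a = -1.5630

a = (v'−v)/dt = (-0.312600)/0.2 = -1.5630
Δθ = θ'−θ = 0.242032;  (v·dt/L) = 9.5000·0.2/2.4 = 0.791667
tan δ = Δθ·L/(v·dt) = 0.305725  →  δ = 0.2967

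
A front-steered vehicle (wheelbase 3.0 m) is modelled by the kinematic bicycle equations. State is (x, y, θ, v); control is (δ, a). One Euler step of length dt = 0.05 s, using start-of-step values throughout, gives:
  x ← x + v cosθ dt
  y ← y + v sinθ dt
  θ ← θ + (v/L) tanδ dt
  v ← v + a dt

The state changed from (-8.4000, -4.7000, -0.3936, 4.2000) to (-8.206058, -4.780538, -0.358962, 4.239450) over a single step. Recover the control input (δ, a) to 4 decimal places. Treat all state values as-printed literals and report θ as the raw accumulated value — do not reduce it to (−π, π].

a = (v'−v)/dt = (0.039450)/0.05 = 0.7890
Δθ = θ'−θ = 0.034638;  (v·dt/L) = 4.2000·0.05/3.0 = 0.070000
tan δ = Δθ·L/(v·dt) = 0.494829  →  δ = 0.4595

δ = 0.4595, a = 0.7890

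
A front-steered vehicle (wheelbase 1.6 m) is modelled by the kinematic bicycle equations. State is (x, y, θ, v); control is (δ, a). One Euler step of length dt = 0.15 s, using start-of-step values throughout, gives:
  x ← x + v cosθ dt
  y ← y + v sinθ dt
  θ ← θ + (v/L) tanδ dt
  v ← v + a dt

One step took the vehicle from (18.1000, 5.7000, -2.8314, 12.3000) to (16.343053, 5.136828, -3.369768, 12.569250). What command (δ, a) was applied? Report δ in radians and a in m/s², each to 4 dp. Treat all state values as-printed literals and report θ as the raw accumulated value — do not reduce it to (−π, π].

δ = -0.4368, a = 1.7950

a = (v'−v)/dt = (0.269250)/0.15 = 1.7950
Δθ = θ'−θ = -0.538368;  (v·dt/L) = 12.3000·0.15/1.6 = 1.153125
tan δ = Δθ·L/(v·dt) = -0.466877  →  δ = -0.4368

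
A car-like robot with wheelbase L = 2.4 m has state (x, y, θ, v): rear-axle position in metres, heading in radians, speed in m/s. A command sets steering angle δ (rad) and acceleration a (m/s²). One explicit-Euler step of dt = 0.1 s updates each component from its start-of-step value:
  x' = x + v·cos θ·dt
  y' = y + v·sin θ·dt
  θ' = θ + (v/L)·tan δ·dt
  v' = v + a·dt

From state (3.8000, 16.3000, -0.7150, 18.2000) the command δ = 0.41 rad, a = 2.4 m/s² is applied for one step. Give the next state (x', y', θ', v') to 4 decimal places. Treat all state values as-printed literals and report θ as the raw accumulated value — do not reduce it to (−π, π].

x' = 3.8000 + 18.2000·cos(-0.7150)·0.1 = 5.1743
y' = 16.3000 + 18.2000·sin(-0.7150)·0.1 = 15.1068
θ' = -0.7150 + (18.2000/2.4)·tan(0.41)·0.1 = -0.3854
v' = 18.2000 + 2.4000·0.1 = 18.4400

(5.1743, 15.1068, -0.3854, 18.4400)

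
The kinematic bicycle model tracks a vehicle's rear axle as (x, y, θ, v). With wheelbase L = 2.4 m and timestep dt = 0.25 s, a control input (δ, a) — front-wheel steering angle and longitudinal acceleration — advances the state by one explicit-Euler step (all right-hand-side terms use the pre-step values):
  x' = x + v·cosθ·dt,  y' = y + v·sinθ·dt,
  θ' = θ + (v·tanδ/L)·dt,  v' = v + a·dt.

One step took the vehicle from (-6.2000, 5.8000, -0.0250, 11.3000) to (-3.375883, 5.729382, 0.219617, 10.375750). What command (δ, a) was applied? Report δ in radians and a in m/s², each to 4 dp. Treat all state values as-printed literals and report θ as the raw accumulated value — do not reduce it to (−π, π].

δ = 0.2049, a = -3.6970

a = (v'−v)/dt = (-0.924250)/0.25 = -3.6970
Δθ = θ'−θ = 0.244617;  (v·dt/L) = 11.3000·0.25/2.4 = 1.177083
tan δ = Δθ·L/(v·dt) = 0.207816  →  δ = 0.2049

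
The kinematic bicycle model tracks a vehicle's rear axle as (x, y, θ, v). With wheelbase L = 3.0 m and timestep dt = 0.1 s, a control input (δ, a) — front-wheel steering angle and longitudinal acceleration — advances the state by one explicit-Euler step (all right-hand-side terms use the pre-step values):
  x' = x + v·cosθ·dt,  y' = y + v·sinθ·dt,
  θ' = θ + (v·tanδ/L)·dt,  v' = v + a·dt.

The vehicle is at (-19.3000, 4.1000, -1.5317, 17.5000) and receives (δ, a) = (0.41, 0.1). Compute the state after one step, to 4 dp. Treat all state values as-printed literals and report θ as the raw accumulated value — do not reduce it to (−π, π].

x' = -19.3000 + 17.5000·cos(-1.5317)·0.1 = -19.2316
y' = 4.1000 + 17.5000·sin(-1.5317)·0.1 = 2.3513
θ' = -1.5317 + (17.5000/3.0)·tan(0.41)·0.1 = -1.2782
v' = 17.5000 + 0.1000·0.1 = 17.5100

(-19.2316, 2.3513, -1.2782, 17.5100)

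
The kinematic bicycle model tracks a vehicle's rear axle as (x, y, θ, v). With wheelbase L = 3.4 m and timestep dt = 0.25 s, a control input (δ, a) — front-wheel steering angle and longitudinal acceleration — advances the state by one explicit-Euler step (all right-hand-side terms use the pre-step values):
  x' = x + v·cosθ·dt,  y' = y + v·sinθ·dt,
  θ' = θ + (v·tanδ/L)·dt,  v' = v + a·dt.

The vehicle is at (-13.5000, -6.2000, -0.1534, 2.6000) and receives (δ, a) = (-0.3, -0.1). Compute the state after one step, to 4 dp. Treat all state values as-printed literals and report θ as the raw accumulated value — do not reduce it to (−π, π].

x' = -13.5000 + 2.6000·cos(-0.1534)·0.25 = -12.8576
y' = -6.2000 + 2.6000·sin(-0.1534)·0.25 = -6.2993
θ' = -0.1534 + (2.6000/3.4)·tan(-0.3)·0.25 = -0.2125
v' = 2.6000 − 0.1000·0.25 = 2.5750

(-12.8576, -6.2993, -0.2125, 2.5750)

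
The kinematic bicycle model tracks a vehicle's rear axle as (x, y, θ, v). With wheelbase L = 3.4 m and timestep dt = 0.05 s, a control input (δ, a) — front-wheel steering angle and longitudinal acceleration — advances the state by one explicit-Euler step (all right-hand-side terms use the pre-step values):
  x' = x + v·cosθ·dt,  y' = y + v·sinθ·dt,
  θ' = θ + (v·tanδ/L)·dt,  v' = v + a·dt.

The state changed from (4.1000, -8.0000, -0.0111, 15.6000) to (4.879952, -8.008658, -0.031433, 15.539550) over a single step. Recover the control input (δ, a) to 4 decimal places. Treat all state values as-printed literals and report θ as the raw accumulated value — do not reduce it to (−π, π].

a = (v'−v)/dt = (-0.060450)/0.05 = -1.2090
Δθ = θ'−θ = -0.020333;  (v·dt/L) = 15.6000·0.05/3.4 = 0.229412
tan δ = Δθ·L/(v·dt) = -0.088631  →  δ = -0.0884

δ = -0.0884, a = -1.2090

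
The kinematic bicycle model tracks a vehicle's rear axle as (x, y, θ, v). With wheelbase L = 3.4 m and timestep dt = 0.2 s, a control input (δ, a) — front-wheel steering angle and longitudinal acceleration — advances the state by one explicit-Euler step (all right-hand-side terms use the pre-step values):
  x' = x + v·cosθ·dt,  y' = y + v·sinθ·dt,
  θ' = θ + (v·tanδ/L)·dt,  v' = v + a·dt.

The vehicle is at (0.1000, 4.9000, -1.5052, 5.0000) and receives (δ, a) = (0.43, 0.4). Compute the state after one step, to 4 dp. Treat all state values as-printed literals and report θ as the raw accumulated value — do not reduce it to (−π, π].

(0.1655, 3.9022, -1.3703, 5.0800)

x' = 0.1000 + 5.0000·cos(-1.5052)·0.2 = 0.1655
y' = 4.9000 + 5.0000·sin(-1.5052)·0.2 = 3.9022
θ' = -1.5052 + (5.0000/3.4)·tan(0.43)·0.2 = -1.3703
v' = 5.0000 + 0.4000·0.2 = 5.0800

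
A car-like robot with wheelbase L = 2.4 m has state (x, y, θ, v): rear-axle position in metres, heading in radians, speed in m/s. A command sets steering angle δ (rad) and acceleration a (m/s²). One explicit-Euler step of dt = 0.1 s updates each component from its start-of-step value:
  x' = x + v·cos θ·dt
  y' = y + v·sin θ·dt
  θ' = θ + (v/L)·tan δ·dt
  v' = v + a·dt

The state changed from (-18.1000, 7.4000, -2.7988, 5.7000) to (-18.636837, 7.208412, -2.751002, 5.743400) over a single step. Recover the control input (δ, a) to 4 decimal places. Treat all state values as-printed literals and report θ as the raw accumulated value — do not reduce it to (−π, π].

a = (v'−v)/dt = (0.043400)/0.1 = 0.4340
Δθ = θ'−θ = 0.047798;  (v·dt/L) = 5.7000·0.1/2.4 = 0.237500
tan δ = Δθ·L/(v·dt) = 0.201255  →  δ = 0.1986

δ = 0.1986, a = 0.4340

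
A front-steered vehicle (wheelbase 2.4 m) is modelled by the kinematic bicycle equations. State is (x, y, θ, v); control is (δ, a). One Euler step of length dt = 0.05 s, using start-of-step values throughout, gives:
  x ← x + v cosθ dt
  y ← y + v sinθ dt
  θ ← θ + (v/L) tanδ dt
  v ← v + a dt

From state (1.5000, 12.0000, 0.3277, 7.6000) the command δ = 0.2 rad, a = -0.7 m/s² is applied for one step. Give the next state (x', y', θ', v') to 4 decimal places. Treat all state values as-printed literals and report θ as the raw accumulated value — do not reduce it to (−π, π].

(1.8598, 12.1223, 0.3598, 7.5650)

x' = 1.5000 + 7.6000·cos(0.3277)·0.05 = 1.8598
y' = 12.0000 + 7.6000·sin(0.3277)·0.05 = 12.1223
θ' = 0.3277 + (7.6000/2.4)·tan(0.2)·0.05 = 0.3598
v' = 7.6000 − 0.7000·0.05 = 7.5650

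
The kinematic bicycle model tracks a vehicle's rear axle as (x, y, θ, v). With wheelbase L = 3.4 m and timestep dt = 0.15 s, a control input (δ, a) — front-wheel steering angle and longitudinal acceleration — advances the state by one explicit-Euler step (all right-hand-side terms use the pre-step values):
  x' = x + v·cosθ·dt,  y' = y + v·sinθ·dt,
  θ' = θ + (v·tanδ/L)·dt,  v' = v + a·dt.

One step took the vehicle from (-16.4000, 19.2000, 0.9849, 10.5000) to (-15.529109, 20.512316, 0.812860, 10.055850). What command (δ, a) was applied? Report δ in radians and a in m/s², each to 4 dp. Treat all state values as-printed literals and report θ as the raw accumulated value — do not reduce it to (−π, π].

δ = -0.3556, a = -2.9610

a = (v'−v)/dt = (-0.444150)/0.15 = -2.9610
Δθ = θ'−θ = -0.172040;  (v·dt/L) = 10.5000·0.15/3.4 = 0.463235
tan δ = Δθ·L/(v·dt) = -0.371388  →  δ = -0.3556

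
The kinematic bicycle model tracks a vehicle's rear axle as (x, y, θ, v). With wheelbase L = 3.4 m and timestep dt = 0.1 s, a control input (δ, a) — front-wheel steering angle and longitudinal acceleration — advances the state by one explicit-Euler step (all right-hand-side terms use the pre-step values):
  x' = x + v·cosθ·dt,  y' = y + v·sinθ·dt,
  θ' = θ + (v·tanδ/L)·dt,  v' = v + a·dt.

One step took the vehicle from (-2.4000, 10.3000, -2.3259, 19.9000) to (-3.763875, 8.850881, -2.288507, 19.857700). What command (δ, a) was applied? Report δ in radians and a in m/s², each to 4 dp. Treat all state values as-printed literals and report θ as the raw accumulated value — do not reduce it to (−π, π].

a = (v'−v)/dt = (-0.042300)/0.1 = -0.4230
Δθ = θ'−θ = 0.037393;  (v·dt/L) = 19.9000·0.1/3.4 = 0.585294
tan δ = Δθ·L/(v·dt) = 0.063888  →  δ = 0.0638

δ = 0.0638, a = -0.4230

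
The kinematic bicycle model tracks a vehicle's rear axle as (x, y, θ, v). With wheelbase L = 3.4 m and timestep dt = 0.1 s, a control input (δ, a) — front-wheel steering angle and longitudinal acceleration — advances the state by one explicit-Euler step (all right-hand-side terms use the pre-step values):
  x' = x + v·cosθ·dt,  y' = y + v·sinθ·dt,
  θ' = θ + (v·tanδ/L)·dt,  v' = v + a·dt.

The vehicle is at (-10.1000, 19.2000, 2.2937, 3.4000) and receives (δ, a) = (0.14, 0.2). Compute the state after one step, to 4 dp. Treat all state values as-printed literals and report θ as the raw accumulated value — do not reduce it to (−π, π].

x' = -10.1000 + 3.4000·cos(2.2937)·0.1 = -10.3249
y' = 19.2000 + 3.4000·sin(2.2937)·0.1 = 19.4550
θ' = 2.2937 + (3.4000/3.4)·tan(0.14)·0.1 = 2.3078
v' = 3.4000 + 0.2000·0.1 = 3.4200

(-10.3249, 19.4550, 2.3078, 3.4200)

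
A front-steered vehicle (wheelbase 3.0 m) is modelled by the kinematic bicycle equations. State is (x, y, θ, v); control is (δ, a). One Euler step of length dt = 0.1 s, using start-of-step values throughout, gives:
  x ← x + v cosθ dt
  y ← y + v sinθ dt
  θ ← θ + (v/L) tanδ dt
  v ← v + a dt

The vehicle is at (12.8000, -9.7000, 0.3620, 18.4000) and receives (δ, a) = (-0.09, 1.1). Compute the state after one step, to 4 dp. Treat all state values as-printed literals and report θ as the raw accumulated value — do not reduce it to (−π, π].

(14.5208, -9.0484, 0.3067, 18.5100)

x' = 12.8000 + 18.4000·cos(0.3620)·0.1 = 14.5208
y' = -9.7000 + 18.4000·sin(0.3620)·0.1 = -9.0484
θ' = 0.3620 + (18.4000/3.0)·tan(-0.09)·0.1 = 0.3067
v' = 18.4000 + 1.1000·0.1 = 18.5100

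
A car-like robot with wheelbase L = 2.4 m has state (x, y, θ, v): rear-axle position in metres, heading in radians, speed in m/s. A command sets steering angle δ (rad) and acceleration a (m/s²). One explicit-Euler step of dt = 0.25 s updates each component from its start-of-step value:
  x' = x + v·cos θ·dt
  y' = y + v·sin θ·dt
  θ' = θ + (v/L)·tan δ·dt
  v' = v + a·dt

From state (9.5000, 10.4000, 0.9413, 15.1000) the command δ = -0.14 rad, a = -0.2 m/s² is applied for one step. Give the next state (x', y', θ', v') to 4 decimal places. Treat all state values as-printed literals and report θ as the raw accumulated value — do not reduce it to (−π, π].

x' = 9.5000 + 15.1000·cos(0.9413)·0.25 = 11.7225
y' = 10.4000 + 15.1000·sin(0.9413)·0.25 = 13.4514
θ' = 0.9413 + (15.1000/2.4)·tan(-0.14)·0.25 = 0.7196
v' = 15.1000 − 0.2000·0.25 = 15.0500

(11.7225, 13.4514, 0.7196, 15.0500)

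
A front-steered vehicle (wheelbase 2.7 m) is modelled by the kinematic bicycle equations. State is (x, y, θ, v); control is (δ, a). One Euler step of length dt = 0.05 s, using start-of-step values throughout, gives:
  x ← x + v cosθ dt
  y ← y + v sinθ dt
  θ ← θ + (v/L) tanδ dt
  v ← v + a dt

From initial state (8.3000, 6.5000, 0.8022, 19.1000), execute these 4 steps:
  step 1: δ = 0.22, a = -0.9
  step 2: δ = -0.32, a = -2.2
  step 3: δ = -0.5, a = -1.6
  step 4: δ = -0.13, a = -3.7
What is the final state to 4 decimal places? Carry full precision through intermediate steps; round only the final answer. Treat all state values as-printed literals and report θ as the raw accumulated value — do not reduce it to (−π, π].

after step 1 (δ=0.22, a=-0.9): (8.963846, 7.186537, 0.881295, 19.055000)
after step 2 (δ=-0.32, a=-2.2): (9.569940, 7.921644, 0.764358, 18.945000)
after step 3 (δ=-0.5, a=-1.6): (10.253691, 8.577211, 0.572696, 18.865000)
after step 4 (δ=-0.13, a=-3.7): (11.046439, 9.088358, 0.527023, 18.680000)

(11.0464, 9.0884, 0.5270, 18.6800)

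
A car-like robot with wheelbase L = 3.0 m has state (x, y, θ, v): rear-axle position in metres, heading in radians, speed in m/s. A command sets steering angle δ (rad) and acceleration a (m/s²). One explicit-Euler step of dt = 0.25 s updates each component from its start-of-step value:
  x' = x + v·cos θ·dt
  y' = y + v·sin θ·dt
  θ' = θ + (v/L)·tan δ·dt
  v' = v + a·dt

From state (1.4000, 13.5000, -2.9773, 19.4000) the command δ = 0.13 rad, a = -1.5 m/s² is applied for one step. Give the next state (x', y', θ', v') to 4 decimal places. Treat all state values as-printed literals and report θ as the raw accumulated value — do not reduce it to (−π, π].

(-3.3847, 12.7068, -2.7659, 19.0250)

x' = 1.4000 + 19.4000·cos(-2.9773)·0.25 = -3.3847
y' = 13.5000 + 19.4000·sin(-2.9773)·0.25 = 12.7068
θ' = -2.9773 + (19.4000/3.0)·tan(0.13)·0.25 = -2.7659
v' = 19.4000 − 1.5000·0.25 = 19.0250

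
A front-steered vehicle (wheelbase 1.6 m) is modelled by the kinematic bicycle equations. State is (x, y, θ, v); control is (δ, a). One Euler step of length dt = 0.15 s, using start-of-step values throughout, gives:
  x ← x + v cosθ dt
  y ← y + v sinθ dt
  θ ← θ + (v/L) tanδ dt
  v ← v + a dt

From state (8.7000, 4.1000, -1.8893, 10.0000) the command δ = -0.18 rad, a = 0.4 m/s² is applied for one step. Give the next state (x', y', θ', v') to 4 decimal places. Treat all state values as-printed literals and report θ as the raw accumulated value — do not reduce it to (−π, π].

x' = 8.7000 + 10.0000·cos(-1.8893)·0.15 = 8.2303
y' = 4.1000 + 10.0000·sin(-1.8893)·0.15 = 2.6754
θ' = -1.8893 + (10.0000/1.6)·tan(-0.18)·0.15 = -2.0599
v' = 10.0000 + 0.4000·0.15 = 10.0600

(8.2303, 2.6754, -2.0599, 10.0600)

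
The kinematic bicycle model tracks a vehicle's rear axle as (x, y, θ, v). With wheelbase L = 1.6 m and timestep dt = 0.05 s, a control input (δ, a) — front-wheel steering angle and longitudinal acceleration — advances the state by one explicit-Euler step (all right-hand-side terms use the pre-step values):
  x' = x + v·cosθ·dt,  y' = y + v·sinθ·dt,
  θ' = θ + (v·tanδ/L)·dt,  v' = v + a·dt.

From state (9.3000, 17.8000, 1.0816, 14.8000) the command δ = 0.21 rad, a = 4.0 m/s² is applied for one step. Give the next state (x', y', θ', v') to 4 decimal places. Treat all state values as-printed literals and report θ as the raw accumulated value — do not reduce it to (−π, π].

x' = 9.3000 + 14.8000·cos(1.0816)·0.05 = 9.6477
y' = 17.8000 + 14.8000·sin(1.0816)·0.05 = 18.4532
θ' = 1.0816 + (14.8000/1.6)·tan(0.21)·0.05 = 1.1802
v' = 14.8000 + 4.0000·0.05 = 15.0000

(9.6477, 18.4532, 1.1802, 15.0000)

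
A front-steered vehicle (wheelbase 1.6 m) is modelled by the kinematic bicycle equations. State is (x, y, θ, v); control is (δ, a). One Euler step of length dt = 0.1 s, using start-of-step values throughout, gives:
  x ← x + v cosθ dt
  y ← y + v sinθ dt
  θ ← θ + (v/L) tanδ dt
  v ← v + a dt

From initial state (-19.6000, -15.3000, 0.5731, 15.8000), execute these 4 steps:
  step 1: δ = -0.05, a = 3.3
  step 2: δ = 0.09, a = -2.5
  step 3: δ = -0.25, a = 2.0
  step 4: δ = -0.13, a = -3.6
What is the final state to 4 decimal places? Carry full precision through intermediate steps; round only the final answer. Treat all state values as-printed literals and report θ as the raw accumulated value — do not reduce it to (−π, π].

after step 1 (δ=-0.05, a=3.3): (-18.272446, -14.443262, 0.523684, 16.130000)
after step 2 (δ=0.09, a=-2.5): (-16.875616, -13.636643, 0.614661, 15.880000)
after step 3 (δ=-0.25, a=2.0): (-15.578269, -12.720873, 0.361234, 16.080000)
after step 4 (δ=-0.13, a=-3.6): (-14.074047, -12.152559, 0.229843, 15.720000)

(-14.0740, -12.1526, 0.2298, 15.7200)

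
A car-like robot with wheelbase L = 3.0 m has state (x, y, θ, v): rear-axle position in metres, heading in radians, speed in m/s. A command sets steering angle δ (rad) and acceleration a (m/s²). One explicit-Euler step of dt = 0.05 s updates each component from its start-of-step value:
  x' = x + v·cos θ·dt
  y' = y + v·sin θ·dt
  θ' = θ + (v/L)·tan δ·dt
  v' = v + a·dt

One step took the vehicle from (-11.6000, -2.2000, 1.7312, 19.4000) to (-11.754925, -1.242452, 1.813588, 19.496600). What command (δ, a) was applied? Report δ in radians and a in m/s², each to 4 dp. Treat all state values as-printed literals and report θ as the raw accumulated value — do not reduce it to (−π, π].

δ = 0.2495, a = 1.9320

a = (v'−v)/dt = (0.096600)/0.05 = 1.9320
Δθ = θ'−θ = 0.082388;  (v·dt/L) = 19.4000·0.05/3.0 = 0.323333
tan δ = Δθ·L/(v·dt) = 0.254808  →  δ = 0.2495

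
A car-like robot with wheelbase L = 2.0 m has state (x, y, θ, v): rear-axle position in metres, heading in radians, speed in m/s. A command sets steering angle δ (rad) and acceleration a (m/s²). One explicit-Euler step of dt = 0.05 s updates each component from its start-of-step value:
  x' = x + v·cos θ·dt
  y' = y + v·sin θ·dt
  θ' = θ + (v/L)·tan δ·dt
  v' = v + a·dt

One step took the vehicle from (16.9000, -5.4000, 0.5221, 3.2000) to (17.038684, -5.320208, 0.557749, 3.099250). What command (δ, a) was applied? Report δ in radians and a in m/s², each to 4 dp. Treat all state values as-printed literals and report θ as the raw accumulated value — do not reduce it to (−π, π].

δ = 0.4192, a = -2.0150

a = (v'−v)/dt = (-0.100750)/0.05 = -2.0150
Δθ = θ'−θ = 0.035649;  (v·dt/L) = 3.2000·0.05/2.0 = 0.080000
tan δ = Δθ·L/(v·dt) = 0.445613  →  δ = 0.4192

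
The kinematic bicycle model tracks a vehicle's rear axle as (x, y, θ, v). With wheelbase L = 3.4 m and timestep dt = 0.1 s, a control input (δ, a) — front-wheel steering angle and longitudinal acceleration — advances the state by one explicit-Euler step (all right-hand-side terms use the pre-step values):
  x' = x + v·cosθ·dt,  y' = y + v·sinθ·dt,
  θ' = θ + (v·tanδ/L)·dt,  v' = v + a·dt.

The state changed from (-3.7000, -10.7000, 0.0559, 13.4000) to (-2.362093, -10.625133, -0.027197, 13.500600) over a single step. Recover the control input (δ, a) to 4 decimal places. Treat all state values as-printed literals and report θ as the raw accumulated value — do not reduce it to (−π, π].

a = (v'−v)/dt = (0.100600)/0.1 = 1.0060
Δθ = θ'−θ = -0.083097;  (v·dt/L) = 13.4000·0.1/3.4 = 0.394118
tan δ = Δθ·L/(v·dt) = -0.210843  →  δ = -0.2078

δ = -0.2078, a = 1.0060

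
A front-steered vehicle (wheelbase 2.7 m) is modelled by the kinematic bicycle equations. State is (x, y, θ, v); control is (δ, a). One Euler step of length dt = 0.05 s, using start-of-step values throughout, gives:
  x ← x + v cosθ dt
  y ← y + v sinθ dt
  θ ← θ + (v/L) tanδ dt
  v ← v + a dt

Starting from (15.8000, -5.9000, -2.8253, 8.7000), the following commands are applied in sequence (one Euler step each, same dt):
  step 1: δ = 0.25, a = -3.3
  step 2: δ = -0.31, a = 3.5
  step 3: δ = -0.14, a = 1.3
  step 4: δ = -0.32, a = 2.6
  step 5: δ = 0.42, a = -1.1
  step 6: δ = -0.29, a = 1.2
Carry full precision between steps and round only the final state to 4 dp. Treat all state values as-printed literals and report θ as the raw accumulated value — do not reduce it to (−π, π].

(13.2947, -6.6731, -2.8866, 8.9100)

after step 1 (δ=0.25, a=-3.3): (15.386578, -6.035305, -2.784162, 8.535000)
after step 2 (δ=-0.31, a=3.5): (14.986799, -6.184611, -2.834791, 8.710000)
after step 3 (δ=-0.14, a=1.3): (14.571635, -6.316137, -2.857521, 8.775000)
after step 4 (δ=-0.32, a=2.6): (14.150469, -6.439104, -2.911372, 8.905000)
after step 5 (δ=0.42, a=-1.1): (13.716967, -6.540706, -2.837729, 8.850000)
after step 6 (δ=-0.29, a=1.2): (13.294739, -6.673106, -2.886635, 8.910000)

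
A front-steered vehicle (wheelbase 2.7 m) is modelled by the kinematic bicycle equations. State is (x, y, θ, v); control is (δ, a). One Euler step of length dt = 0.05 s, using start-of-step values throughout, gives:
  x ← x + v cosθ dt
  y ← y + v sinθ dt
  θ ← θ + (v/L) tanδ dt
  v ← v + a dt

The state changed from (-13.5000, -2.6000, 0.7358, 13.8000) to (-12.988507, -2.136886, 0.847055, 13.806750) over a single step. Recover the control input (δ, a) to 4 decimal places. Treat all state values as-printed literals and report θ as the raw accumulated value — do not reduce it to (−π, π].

a = (v'−v)/dt = (0.006750)/0.05 = 0.1350
Δθ = θ'−θ = 0.111255;  (v·dt/L) = 13.8000·0.05/2.7 = 0.255556
tan δ = Δθ·L/(v·dt) = 0.435346  →  δ = 0.4106

δ = 0.4106, a = 0.1350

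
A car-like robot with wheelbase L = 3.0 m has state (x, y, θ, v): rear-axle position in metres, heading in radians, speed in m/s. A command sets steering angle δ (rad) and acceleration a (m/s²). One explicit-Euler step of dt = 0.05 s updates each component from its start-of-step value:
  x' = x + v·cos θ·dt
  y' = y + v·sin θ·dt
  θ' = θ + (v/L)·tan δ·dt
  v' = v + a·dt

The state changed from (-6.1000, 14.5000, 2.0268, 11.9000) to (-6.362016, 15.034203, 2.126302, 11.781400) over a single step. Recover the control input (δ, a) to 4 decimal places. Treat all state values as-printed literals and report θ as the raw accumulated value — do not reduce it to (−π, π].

δ = 0.4650, a = -2.3720

a = (v'−v)/dt = (-0.118600)/0.05 = -2.3720
Δθ = θ'−θ = 0.099502;  (v·dt/L) = 11.9000·0.05/3.0 = 0.198333
tan δ = Δθ·L/(v·dt) = 0.501691  →  δ = 0.4650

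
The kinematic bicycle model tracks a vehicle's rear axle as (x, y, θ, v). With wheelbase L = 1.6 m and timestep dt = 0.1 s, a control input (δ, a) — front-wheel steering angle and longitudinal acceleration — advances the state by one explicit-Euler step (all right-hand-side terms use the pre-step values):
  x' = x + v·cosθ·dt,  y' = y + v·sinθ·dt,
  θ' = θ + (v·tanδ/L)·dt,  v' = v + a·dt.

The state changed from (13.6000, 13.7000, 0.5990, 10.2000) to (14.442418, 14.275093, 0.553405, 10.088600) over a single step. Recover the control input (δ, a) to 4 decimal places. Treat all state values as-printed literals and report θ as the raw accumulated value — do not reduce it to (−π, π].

δ = -0.0714, a = -1.1140

a = (v'−v)/dt = (-0.111400)/0.1 = -1.1140
Δθ = θ'−θ = -0.045595;  (v·dt/L) = 10.2000·0.1/1.6 = 0.637500
tan δ = Δθ·L/(v·dt) = -0.071522  →  δ = -0.0714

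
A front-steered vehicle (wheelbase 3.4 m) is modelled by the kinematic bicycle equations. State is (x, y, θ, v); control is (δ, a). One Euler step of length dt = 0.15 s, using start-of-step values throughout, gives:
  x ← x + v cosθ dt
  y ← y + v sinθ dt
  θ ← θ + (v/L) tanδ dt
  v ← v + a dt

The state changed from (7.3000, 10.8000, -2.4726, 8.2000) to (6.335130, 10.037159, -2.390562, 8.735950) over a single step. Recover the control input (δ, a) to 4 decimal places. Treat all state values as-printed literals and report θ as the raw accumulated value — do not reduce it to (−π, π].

a = (v'−v)/dt = (0.535950)/0.15 = 3.5730
Δθ = θ'−θ = 0.082038;  (v·dt/L) = 8.2000·0.15/3.4 = 0.361765
tan δ = Δθ·L/(v·dt) = 0.226772  →  δ = 0.2230

δ = 0.2230, a = 3.5730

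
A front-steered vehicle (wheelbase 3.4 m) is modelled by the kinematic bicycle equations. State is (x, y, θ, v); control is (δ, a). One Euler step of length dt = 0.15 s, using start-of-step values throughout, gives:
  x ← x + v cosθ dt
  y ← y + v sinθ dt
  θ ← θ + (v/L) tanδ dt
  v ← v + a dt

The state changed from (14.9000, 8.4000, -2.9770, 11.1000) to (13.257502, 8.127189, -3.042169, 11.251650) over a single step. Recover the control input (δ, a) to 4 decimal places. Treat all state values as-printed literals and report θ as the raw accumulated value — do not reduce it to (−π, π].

a = (v'−v)/dt = (0.151650)/0.15 = 1.0110
Δθ = θ'−θ = -0.065169;  (v·dt/L) = 11.1000·0.15/3.4 = 0.489706
tan δ = Δθ·L/(v·dt) = -0.133078  →  δ = -0.1323

δ = -0.1323, a = 1.0110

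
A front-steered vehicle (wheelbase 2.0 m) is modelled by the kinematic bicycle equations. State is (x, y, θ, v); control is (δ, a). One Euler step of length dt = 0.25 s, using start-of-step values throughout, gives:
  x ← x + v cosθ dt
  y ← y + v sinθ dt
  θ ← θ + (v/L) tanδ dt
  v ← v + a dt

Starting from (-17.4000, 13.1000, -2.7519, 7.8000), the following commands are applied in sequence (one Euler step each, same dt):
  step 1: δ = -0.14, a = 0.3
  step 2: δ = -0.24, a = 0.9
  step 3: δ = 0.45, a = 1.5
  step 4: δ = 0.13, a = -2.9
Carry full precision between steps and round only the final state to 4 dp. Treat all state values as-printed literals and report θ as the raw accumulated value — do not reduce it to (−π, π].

after step 1 (δ=-0.14, a=0.3): (-19.203800, 12.359187, -2.889299, 7.875000)
after step 2 (δ=-0.24, a=0.9): (-21.110224, 11.867736, -3.130192, 8.100000)
after step 3 (δ=0.45, a=1.5): (-23.135093, 11.844650, -2.641099, 8.475000)
after step 4 (δ=0.13, a=-2.9): (-24.993969, 10.827949, -2.502599, 7.750000)

(-24.9940, 10.8279, -2.5026, 7.7500)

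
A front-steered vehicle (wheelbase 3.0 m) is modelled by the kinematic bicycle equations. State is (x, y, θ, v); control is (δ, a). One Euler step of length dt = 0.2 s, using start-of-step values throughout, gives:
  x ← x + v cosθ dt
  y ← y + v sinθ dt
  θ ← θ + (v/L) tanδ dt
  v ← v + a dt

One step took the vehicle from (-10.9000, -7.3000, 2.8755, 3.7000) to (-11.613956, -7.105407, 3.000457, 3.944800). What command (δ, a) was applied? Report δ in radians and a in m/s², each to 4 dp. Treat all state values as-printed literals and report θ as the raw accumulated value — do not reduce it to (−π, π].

a = (v'−v)/dt = (0.244800)/0.2 = 1.2240
Δθ = θ'−θ = 0.124957;  (v·dt/L) = 3.7000·0.2/3.0 = 0.246667
tan δ = Δθ·L/(v·dt) = 0.506582  →  δ = 0.4689

δ = 0.4689, a = 1.2240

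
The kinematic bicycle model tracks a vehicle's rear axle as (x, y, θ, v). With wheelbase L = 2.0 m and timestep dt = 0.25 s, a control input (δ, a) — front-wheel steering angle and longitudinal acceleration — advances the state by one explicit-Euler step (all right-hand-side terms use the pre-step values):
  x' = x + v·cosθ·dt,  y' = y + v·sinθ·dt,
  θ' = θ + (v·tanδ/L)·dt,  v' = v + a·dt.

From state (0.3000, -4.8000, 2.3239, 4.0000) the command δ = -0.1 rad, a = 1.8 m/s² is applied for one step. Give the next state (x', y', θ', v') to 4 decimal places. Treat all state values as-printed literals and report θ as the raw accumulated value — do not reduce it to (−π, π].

x' = 0.3000 + 4.0000·cos(2.3239)·0.25 = -0.3839
y' = -4.8000 + 4.0000·sin(2.3239)·0.25 = -4.0704
θ' = 2.3239 + (4.0000/2.0)·tan(-0.1)·0.25 = 2.2737
v' = 4.0000 + 1.8000·0.25 = 4.4500

(-0.3839, -4.0704, 2.2737, 4.4500)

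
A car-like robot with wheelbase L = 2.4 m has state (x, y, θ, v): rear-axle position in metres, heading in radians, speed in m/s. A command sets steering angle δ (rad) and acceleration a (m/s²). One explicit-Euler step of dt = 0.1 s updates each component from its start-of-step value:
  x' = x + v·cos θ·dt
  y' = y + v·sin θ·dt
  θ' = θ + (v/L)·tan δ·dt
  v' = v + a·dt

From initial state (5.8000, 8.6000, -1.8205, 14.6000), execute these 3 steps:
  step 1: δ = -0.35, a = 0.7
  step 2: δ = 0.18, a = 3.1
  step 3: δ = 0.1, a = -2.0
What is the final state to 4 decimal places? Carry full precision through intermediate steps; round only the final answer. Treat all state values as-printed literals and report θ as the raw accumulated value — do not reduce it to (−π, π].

(4.2441, 4.4768, -1.8687, 14.7800)

after step 1 (δ=-0.35, a=0.7): (5.439209, 7.185281, -2.042559, 14.670000)
after step 2 (δ=0.18, a=3.1): (4.772521, 5.878523, -1.931330, 14.980000)
after step 3 (δ=0.1, a=-2.0): (4.244066, 4.476832, -1.868705, 14.780000)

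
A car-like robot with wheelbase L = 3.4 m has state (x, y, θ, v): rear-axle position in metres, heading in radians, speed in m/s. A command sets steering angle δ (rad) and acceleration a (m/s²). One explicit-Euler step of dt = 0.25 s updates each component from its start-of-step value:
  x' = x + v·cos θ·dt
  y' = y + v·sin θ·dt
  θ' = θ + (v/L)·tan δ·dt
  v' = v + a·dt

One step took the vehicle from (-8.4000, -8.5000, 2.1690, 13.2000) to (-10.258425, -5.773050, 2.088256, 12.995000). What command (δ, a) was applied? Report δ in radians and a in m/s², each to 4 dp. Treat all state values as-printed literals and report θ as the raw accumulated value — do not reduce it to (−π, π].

a = (v'−v)/dt = (-0.205000)/0.25 = -0.8200
Δθ = θ'−θ = -0.080744;  (v·dt/L) = 13.2000·0.25/3.4 = 0.970588
tan δ = Δθ·L/(v·dt) = -0.083191  →  δ = -0.0830

δ = -0.0830, a = -0.8200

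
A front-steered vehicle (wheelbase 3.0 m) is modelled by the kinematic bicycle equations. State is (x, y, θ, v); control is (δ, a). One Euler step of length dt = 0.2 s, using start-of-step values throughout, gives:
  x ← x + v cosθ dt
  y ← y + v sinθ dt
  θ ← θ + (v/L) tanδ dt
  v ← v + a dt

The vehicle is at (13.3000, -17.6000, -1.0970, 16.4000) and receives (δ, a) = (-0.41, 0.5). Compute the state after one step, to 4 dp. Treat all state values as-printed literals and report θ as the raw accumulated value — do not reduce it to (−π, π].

x' = 13.3000 + 16.4000·cos(-1.0970)·0.2 = 14.7966
y' = -17.6000 + 16.4000·sin(-1.0970)·0.2 = -20.5187
θ' = -1.0970 + (16.4000/3.0)·tan(-0.41)·0.2 = -1.5722
v' = 16.4000 + 0.5000·0.2 = 16.5000

(14.7966, -20.5187, -1.5722, 16.5000)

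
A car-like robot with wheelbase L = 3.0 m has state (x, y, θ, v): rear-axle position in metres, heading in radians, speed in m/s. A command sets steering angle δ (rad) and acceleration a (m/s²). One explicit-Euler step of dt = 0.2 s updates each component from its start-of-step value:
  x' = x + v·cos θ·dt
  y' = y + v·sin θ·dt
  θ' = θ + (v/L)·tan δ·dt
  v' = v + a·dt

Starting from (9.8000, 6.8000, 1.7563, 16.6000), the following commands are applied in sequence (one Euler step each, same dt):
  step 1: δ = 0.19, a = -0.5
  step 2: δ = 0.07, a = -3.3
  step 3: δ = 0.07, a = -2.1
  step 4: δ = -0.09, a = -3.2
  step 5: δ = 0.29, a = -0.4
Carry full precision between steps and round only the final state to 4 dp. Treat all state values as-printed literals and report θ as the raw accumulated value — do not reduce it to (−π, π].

after step 1 (δ=0.19, a=-0.5): (9.187654, 10.063040, 1.969134, 16.500000)
after step 2 (δ=0.07, a=-3.3): (7.907628, 13.104674, 2.046260, 15.840000)
after step 3 (δ=0.07, a=-2.1): (6.457474, 15.921281, 2.120301, 15.420000)
after step 4 (δ=-0.09, a=-3.2): (4.846809, 18.551265, 2.027530, 14.780000)
after step 5 (δ=0.29, a=-0.4): (3.543156, 21.204268, 2.321566, 14.700000)

(3.5432, 21.2043, 2.3216, 14.7000)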